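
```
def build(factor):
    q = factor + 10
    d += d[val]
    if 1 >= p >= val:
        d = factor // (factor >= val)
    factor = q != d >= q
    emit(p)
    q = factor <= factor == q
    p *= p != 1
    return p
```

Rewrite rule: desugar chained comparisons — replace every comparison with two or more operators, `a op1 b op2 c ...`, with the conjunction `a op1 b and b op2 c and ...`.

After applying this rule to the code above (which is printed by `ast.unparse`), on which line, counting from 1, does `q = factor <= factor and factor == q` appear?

Transformed code:
def build(factor):
    q = factor + 10
    d += d[val]
    if 1 >= p and p >= val:
        d = factor // (factor >= val)
    factor = q != d and d >= q
    emit(p)
    q = factor <= factor and factor == q
    p *= p != 1
    return p

8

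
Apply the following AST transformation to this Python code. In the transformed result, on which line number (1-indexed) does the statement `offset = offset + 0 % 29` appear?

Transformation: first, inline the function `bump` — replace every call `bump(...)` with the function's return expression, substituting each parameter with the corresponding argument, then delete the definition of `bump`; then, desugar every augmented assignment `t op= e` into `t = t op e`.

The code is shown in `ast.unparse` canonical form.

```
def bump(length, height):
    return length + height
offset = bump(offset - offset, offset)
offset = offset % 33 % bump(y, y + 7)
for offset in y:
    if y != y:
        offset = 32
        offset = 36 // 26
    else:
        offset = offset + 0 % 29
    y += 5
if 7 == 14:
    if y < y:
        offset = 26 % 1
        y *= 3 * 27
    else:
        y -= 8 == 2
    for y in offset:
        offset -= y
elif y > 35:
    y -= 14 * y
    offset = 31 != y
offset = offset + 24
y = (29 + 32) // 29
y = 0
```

8

Transformed code:
offset = offset - offset + offset
offset = offset % 33 % (y + (y + 7))
for offset in y:
    if y != y:
        offset = 32
        offset = 36 // 26
    else:
        offset = offset + 0 % 29
    y = y + 5
if 7 == 14:
    if y < y:
        offset = 26 % 1
        y = y * (3 * 27)
    else:
        y = y - (8 == 2)
    for y in offset:
        offset = offset - y
elif y > 35:
    y = y - 14 * y
    offset = 31 != y
offset = offset + 24
y = (29 + 32) // 29
y = 0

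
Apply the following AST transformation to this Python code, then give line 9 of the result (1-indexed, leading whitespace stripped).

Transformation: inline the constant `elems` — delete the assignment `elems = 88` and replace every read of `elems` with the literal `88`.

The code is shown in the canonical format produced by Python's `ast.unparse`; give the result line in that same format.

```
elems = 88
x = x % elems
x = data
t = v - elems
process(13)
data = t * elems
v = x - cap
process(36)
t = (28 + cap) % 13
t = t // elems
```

Transformed code:
x = x % 88
x = data
t = v - 88
process(13)
data = t * 88
v = x - cap
process(36)
t = (28 + cap) % 13
t = t // 88

t = t // 88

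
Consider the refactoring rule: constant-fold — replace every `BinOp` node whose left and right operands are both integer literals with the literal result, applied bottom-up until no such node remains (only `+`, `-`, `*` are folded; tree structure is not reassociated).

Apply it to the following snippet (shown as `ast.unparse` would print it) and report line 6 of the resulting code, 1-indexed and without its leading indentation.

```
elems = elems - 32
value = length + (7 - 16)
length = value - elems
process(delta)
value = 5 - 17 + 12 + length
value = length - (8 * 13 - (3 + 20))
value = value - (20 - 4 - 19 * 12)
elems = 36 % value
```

value = length - 81

Transformed code:
elems = elems - 32
value = length + -9
length = value - elems
process(delta)
value = 0 + length
value = length - 81
value = value - -212
elems = 36 % value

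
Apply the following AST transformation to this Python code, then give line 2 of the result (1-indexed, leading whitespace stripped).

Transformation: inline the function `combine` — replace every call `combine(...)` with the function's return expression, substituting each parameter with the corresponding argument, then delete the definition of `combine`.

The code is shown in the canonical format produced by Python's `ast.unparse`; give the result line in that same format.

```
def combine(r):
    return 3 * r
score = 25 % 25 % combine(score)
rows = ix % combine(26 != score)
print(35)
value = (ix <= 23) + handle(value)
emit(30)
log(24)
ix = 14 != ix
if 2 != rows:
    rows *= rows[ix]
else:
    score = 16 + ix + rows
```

Transformed code:
score = 25 % 25 % (3 * score)
rows = ix % (3 * (26 != score))
print(35)
value = (ix <= 23) + handle(value)
emit(30)
log(24)
ix = 14 != ix
if 2 != rows:
    rows *= rows[ix]
else:
    score = 16 + ix + rows

rows = ix % (3 * (26 != score))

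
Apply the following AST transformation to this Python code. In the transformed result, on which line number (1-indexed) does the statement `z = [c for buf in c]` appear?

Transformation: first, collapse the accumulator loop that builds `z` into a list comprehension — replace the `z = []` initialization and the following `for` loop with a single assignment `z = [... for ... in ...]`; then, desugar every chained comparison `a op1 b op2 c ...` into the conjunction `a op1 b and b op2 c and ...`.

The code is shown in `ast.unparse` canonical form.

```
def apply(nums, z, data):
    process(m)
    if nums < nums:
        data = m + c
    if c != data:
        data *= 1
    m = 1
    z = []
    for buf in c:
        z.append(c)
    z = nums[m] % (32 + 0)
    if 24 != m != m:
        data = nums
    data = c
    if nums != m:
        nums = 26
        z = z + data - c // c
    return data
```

Transformed code:
def apply(nums, z, data):
    process(m)
    if nums < nums:
        data = m + c
    if c != data:
        data *= 1
    m = 1
    z = [c for buf in c]
    z = nums[m] % (32 + 0)
    if 24 != m and m != m:
        data = nums
    data = c
    if nums != m:
        nums = 26
        z = z + data - c // c
    return data

8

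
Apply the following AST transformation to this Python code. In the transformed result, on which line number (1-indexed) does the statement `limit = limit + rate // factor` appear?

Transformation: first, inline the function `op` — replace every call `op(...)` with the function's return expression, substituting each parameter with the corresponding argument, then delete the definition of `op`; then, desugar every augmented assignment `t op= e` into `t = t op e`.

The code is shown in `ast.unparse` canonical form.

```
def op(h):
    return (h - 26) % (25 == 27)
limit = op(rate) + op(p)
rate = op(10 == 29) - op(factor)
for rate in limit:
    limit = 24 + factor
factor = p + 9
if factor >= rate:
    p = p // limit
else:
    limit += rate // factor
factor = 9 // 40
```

9

Transformed code:
limit = (rate - 26) % (25 == 27) + (p - 26) % (25 == 27)
rate = ((10 == 29) - 26) % (25 == 27) - (factor - 26) % (25 == 27)
for rate in limit:
    limit = 24 + factor
factor = p + 9
if factor >= rate:
    p = p // limit
else:
    limit = limit + rate // factor
factor = 9 // 40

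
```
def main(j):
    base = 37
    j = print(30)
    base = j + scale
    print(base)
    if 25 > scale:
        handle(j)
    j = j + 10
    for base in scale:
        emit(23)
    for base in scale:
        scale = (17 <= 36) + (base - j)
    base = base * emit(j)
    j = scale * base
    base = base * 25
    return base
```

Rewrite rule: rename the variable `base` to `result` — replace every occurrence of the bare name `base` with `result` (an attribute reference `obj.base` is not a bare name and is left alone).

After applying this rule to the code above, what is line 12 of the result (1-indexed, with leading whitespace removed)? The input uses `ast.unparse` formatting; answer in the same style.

Transformed code:
def main(j):
    result = 37
    j = print(30)
    result = j + scale
    print(result)
    if 25 > scale:
        handle(j)
    j = j + 10
    for result in scale:
        emit(23)
    for result in scale:
        scale = (17 <= 36) + (result - j)
    result = result * emit(j)
    j = scale * result
    result = result * 25
    return result

scale = (17 <= 36) + (result - j)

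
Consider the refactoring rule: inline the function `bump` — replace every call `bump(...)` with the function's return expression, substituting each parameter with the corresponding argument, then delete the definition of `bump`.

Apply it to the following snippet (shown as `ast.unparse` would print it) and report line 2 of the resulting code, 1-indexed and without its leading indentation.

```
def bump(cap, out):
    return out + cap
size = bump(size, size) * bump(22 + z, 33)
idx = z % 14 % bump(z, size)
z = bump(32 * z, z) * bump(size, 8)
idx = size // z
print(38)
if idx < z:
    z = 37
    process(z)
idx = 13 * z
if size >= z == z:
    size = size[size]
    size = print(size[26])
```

idx = z % 14 % (size + z)

Transformed code:
size = (size + size) * (33 + (22 + z))
idx = z % 14 % (size + z)
z = (z + 32 * z) * (8 + size)
idx = size // z
print(38)
if idx < z:
    z = 37
    process(z)
idx = 13 * z
if size >= z == z:
    size = size[size]
    size = print(size[26])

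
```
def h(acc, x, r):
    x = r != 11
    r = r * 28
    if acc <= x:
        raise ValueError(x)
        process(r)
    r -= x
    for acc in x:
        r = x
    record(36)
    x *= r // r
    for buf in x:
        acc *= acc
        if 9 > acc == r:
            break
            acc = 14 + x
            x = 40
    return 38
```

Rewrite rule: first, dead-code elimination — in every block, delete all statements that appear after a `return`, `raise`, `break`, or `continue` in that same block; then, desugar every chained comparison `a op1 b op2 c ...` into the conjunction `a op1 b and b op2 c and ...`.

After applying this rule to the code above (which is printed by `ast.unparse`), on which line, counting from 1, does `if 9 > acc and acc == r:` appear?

13

Transformed code:
def h(acc, x, r):
    x = r != 11
    r = r * 28
    if acc <= x:
        raise ValueError(x)
    r -= x
    for acc in x:
        r = x
    record(36)
    x *= r // r
    for buf in x:
        acc *= acc
        if 9 > acc and acc == r:
            break
    return 38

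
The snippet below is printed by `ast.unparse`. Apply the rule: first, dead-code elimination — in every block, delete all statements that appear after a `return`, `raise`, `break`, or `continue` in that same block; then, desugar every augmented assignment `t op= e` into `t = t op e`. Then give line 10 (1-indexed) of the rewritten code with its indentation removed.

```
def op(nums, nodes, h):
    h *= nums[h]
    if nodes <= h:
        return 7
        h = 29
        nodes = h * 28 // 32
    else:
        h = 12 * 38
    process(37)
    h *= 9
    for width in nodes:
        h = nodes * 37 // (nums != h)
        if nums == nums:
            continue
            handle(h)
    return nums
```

Transformed code:
def op(nums, nodes, h):
    h = h * nums[h]
    if nodes <= h:
        return 7
    else:
        h = 12 * 38
    process(37)
    h = h * 9
    for width in nodes:
        h = nodes * 37 // (nums != h)
        if nums == nums:
            continue
    return nums

h = nodes * 37 // (nums != h)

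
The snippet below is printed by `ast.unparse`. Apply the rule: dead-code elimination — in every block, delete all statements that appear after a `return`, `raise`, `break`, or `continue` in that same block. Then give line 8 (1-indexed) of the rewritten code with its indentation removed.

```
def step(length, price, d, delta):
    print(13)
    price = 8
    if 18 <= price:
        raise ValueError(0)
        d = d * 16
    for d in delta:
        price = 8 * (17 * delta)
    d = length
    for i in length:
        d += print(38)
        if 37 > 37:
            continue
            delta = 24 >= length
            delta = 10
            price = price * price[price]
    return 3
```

Transformed code:
def step(length, price, d, delta):
    print(13)
    price = 8
    if 18 <= price:
        raise ValueError(0)
    for d in delta:
        price = 8 * (17 * delta)
    d = length
    for i in length:
        d += print(38)
        if 37 > 37:
            continue
    return 3

d = length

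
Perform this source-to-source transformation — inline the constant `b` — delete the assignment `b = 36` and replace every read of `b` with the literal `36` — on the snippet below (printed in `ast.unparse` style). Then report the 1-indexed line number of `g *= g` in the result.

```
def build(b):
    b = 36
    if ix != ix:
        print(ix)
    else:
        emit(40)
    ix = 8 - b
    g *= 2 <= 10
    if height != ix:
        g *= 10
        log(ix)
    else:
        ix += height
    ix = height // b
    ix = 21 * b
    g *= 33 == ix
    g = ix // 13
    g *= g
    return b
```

Transformed code:
def build(b):
    if ix != ix:
        print(ix)
    else:
        emit(40)
    ix = 8 - 36
    g *= 2 <= 10
    if height != ix:
        g *= 10
        log(ix)
    else:
        ix += height
    ix = height // 36
    ix = 21 * 36
    g *= 33 == ix
    g = ix // 13
    g *= g
    return 36

17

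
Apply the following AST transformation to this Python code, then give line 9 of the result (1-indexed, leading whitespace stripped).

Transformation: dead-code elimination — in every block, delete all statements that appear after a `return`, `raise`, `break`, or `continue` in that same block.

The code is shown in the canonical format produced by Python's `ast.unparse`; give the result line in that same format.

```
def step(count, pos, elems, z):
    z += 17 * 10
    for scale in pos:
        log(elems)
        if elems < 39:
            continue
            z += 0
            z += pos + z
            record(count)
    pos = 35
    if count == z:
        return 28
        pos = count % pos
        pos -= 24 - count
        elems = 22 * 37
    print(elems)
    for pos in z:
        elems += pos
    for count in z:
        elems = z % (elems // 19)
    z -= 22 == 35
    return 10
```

Transformed code:
def step(count, pos, elems, z):
    z += 17 * 10
    for scale in pos:
        log(elems)
        if elems < 39:
            continue
    pos = 35
    if count == z:
        return 28
    print(elems)
    for pos in z:
        elems += pos
    for count in z:
        elems = z % (elems // 19)
    z -= 22 == 35
    return 10

return 28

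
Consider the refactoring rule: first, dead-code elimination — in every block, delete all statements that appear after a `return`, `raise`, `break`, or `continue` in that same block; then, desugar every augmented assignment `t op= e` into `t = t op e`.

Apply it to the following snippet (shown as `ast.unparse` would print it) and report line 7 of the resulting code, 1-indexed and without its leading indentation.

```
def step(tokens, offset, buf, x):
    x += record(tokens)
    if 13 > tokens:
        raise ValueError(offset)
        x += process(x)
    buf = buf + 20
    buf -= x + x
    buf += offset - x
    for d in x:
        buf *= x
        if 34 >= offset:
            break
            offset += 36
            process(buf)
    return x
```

Transformed code:
def step(tokens, offset, buf, x):
    x = x + record(tokens)
    if 13 > tokens:
        raise ValueError(offset)
    buf = buf + 20
    buf = buf - (x + x)
    buf = buf + (offset - x)
    for d in x:
        buf = buf * x
        if 34 >= offset:
            break
    return x

buf = buf + (offset - x)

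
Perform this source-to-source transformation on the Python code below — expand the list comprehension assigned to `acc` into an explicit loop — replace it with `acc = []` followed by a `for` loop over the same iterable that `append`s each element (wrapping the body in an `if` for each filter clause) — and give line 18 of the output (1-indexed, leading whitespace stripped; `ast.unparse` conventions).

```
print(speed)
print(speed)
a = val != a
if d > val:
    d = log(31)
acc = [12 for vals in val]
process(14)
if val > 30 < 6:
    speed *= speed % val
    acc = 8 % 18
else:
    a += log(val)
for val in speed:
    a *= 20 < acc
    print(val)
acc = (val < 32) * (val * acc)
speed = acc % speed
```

Transformed code:
print(speed)
print(speed)
a = val != a
if d > val:
    d = log(31)
acc = []
for vals in val:
    acc.append(12)
process(14)
if val > 30 < 6:
    speed *= speed % val
    acc = 8 % 18
else:
    a += log(val)
for val in speed:
    a *= 20 < acc
    print(val)
acc = (val < 32) * (val * acc)
speed = acc % speed

acc = (val < 32) * (val * acc)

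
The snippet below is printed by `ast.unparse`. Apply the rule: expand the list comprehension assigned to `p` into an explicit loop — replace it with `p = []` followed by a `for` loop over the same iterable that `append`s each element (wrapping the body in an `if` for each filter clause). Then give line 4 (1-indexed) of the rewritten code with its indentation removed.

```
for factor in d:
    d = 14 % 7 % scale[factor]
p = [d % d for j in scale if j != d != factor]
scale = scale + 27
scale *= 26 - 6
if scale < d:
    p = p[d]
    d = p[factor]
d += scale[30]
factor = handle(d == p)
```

Transformed code:
for factor in d:
    d = 14 % 7 % scale[factor]
p = []
for j in scale:
    if j != d != factor:
        p.append(d % d)
scale = scale + 27
scale *= 26 - 6
if scale < d:
    p = p[d]
    d = p[factor]
d += scale[30]
factor = handle(d == p)

for j in scale:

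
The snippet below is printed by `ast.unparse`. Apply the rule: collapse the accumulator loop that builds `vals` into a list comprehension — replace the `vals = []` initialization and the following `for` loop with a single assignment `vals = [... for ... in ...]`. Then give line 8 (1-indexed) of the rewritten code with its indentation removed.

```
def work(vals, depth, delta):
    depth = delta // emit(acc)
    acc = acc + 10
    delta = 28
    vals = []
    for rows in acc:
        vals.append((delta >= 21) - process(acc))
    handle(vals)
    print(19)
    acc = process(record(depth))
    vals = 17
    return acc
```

acc = process(record(depth))

Transformed code:
def work(vals, depth, delta):
    depth = delta // emit(acc)
    acc = acc + 10
    delta = 28
    vals = [(delta >= 21) - process(acc) for rows in acc]
    handle(vals)
    print(19)
    acc = process(record(depth))
    vals = 17
    return acc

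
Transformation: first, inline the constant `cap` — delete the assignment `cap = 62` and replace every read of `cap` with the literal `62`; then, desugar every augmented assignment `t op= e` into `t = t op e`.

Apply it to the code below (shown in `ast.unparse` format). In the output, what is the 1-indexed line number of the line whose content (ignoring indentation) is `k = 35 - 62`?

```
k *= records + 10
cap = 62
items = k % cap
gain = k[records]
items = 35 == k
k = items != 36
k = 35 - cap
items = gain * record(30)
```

Transformed code:
k = k * (records + 10)
items = k % 62
gain = k[records]
items = 35 == k
k = items != 36
k = 35 - 62
items = gain * record(30)

6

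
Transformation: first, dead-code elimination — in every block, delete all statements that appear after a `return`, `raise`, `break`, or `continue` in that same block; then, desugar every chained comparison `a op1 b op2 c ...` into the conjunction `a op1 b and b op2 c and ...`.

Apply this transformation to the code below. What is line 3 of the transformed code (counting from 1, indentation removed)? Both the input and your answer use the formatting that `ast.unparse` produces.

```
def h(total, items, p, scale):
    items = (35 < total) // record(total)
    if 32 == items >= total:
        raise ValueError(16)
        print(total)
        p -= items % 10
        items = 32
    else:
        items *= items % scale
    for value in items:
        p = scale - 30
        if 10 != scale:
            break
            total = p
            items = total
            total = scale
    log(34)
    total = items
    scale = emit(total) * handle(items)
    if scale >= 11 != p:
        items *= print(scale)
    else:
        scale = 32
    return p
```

Transformed code:
def h(total, items, p, scale):
    items = (35 < total) // record(total)
    if 32 == items and items >= total:
        raise ValueError(16)
    else:
        items *= items % scale
    for value in items:
        p = scale - 30
        if 10 != scale:
            break
    log(34)
    total = items
    scale = emit(total) * handle(items)
    if scale >= 11 and 11 != p:
        items *= print(scale)
    else:
        scale = 32
    return p

if 32 == items and items >= total:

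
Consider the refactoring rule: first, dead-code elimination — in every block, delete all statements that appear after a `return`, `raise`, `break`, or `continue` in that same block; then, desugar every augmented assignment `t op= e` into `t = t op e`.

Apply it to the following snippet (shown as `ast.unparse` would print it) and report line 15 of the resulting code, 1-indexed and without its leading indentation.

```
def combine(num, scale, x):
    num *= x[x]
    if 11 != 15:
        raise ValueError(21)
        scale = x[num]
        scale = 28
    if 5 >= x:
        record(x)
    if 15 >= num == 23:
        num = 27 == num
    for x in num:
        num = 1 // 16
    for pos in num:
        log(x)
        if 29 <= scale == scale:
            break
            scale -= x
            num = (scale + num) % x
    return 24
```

Transformed code:
def combine(num, scale, x):
    num = num * x[x]
    if 11 != 15:
        raise ValueError(21)
    if 5 >= x:
        record(x)
    if 15 >= num == 23:
        num = 27 == num
    for x in num:
        num = 1 // 16
    for pos in num:
        log(x)
        if 29 <= scale == scale:
            break
    return 24

return 24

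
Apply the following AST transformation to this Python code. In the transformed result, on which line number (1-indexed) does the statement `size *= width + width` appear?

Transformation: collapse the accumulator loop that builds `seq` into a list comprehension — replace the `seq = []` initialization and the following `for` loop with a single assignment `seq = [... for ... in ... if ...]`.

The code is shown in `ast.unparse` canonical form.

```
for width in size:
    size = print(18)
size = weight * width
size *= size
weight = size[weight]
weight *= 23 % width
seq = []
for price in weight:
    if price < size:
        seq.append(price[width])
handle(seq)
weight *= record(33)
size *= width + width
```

10

Transformed code:
for width in size:
    size = print(18)
size = weight * width
size *= size
weight = size[weight]
weight *= 23 % width
seq = [price[width] for price in weight if price < size]
handle(seq)
weight *= record(33)
size *= width + width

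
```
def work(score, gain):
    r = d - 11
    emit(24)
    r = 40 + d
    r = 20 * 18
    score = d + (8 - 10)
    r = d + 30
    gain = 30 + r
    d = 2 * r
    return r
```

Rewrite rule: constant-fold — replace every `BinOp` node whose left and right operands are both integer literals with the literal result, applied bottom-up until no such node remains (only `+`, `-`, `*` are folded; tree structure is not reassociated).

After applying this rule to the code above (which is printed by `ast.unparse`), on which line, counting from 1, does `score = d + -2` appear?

6

Transformed code:
def work(score, gain):
    r = d - 11
    emit(24)
    r = 40 + d
    r = 360
    score = d + -2
    r = d + 30
    gain = 30 + r
    d = 2 * r
    return r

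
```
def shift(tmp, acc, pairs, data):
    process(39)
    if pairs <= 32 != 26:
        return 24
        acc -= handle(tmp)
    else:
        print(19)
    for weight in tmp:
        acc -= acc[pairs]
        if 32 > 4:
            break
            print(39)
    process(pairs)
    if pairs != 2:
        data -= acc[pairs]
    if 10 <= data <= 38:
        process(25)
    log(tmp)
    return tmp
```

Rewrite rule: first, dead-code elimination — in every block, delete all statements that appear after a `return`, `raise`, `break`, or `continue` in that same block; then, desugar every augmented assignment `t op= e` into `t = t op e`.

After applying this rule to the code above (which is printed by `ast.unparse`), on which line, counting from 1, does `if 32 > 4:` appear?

Transformed code:
def shift(tmp, acc, pairs, data):
    process(39)
    if pairs <= 32 != 26:
        return 24
    else:
        print(19)
    for weight in tmp:
        acc = acc - acc[pairs]
        if 32 > 4:
            break
    process(pairs)
    if pairs != 2:
        data = data - acc[pairs]
    if 10 <= data <= 38:
        process(25)
    log(tmp)
    return tmp

9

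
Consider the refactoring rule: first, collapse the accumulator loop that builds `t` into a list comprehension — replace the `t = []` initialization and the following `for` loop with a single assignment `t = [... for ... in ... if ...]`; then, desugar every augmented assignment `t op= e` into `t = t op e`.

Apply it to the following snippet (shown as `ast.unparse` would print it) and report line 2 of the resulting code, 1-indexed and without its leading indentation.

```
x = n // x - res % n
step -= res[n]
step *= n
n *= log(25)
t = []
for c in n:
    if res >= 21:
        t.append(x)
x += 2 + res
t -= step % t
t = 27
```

step = step - res[n]

Transformed code:
x = n // x - res % n
step = step - res[n]
step = step * n
n = n * log(25)
t = [x for c in n if res >= 21]
x = x + (2 + res)
t = t - step % t
t = 27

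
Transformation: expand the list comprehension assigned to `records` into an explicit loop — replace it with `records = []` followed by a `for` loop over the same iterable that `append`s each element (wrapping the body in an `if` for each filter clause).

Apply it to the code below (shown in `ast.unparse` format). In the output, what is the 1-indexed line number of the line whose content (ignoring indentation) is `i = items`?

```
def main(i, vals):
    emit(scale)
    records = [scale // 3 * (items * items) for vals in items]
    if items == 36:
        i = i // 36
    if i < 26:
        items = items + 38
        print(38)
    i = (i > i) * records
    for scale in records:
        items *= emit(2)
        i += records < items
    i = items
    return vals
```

15

Transformed code:
def main(i, vals):
    emit(scale)
    records = []
    for vals in items:
        records.append(scale // 3 * (items * items))
    if items == 36:
        i = i // 36
    if i < 26:
        items = items + 38
        print(38)
    i = (i > i) * records
    for scale in records:
        items *= emit(2)
        i += records < items
    i = items
    return vals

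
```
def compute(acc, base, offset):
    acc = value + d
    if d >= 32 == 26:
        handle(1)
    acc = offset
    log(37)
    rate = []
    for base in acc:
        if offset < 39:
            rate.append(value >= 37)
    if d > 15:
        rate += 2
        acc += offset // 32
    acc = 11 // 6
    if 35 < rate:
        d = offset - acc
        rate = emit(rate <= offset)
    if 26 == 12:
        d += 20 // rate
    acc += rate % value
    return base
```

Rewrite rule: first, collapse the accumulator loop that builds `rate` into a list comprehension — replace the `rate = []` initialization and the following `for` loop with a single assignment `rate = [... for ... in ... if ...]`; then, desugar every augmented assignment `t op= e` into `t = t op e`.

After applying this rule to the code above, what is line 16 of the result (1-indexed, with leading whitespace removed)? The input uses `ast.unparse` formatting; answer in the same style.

Transformed code:
def compute(acc, base, offset):
    acc = value + d
    if d >= 32 == 26:
        handle(1)
    acc = offset
    log(37)
    rate = [value >= 37 for base in acc if offset < 39]
    if d > 15:
        rate = rate + 2
        acc = acc + offset // 32
    acc = 11 // 6
    if 35 < rate:
        d = offset - acc
        rate = emit(rate <= offset)
    if 26 == 12:
        d = d + 20 // rate
    acc = acc + rate % value
    return base

d = d + 20 // rate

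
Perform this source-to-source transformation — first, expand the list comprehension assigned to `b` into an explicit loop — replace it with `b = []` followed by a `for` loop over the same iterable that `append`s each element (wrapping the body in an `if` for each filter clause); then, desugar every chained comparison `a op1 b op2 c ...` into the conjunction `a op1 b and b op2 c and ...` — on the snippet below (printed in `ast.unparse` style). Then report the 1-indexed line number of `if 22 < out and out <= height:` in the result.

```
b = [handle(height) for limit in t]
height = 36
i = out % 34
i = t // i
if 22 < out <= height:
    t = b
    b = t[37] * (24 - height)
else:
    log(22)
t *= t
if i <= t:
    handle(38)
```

7

Transformed code:
b = []
for limit in t:
    b.append(handle(height))
height = 36
i = out % 34
i = t // i
if 22 < out and out <= height:
    t = b
    b = t[37] * (24 - height)
else:
    log(22)
t *= t
if i <= t:
    handle(38)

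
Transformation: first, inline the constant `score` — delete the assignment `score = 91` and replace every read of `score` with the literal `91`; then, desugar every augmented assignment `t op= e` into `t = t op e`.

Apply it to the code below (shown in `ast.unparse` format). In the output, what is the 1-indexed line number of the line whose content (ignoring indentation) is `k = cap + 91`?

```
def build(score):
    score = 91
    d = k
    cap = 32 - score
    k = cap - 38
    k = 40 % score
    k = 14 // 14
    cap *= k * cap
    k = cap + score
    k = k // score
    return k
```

Transformed code:
def build(score):
    d = k
    cap = 32 - 91
    k = cap - 38
    k = 40 % 91
    k = 14 // 14
    cap = cap * (k * cap)
    k = cap + 91
    k = k // 91
    return k

8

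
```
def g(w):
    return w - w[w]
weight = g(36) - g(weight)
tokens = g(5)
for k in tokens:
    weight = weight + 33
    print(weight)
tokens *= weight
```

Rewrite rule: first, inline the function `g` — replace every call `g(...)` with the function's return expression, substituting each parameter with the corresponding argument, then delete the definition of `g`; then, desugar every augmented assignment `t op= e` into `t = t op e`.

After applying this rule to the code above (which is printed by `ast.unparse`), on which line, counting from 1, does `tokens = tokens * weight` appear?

Transformed code:
weight = 36 - 36[36] - (weight - weight[weight])
tokens = 5 - 5[5]
for k in tokens:
    weight = weight + 33
    print(weight)
tokens = tokens * weight

6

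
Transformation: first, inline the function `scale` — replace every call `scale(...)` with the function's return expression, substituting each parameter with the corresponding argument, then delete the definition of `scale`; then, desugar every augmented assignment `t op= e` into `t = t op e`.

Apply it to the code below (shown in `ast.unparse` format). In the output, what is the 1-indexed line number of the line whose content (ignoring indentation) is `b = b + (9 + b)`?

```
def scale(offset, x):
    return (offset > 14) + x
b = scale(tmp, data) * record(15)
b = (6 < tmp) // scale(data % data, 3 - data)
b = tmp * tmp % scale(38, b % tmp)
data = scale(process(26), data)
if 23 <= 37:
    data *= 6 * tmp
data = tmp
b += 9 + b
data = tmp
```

Transformed code:
b = ((tmp > 14) + data) * record(15)
b = (6 < tmp) // ((data % data > 14) + (3 - data))
b = tmp * tmp % ((38 > 14) + b % tmp)
data = (process(26) > 14) + data
if 23 <= 37:
    data = data * (6 * tmp)
data = tmp
b = b + (9 + b)
data = tmp

8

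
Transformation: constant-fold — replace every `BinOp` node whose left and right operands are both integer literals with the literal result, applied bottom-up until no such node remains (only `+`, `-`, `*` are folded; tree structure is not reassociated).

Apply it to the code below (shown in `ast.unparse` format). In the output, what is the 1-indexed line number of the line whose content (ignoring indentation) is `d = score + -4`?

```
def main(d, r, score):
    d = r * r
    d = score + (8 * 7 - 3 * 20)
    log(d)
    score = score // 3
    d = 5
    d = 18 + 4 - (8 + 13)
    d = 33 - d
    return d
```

3

Transformed code:
def main(d, r, score):
    d = r * r
    d = score + -4
    log(d)
    score = score // 3
    d = 5
    d = 1
    d = 33 - d
    return d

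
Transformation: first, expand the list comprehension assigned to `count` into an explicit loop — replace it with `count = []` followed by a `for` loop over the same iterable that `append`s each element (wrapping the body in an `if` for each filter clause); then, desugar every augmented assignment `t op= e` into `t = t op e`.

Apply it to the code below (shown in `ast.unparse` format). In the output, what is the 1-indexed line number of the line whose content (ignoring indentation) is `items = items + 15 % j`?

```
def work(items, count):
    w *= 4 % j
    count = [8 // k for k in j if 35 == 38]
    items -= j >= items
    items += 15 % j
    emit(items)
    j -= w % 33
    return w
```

Transformed code:
def work(items, count):
    w = w * (4 % j)
    count = []
    for k in j:
        if 35 == 38:
            count.append(8 // k)
    items = items - (j >= items)
    items = items + 15 % j
    emit(items)
    j = j - w % 33
    return w

8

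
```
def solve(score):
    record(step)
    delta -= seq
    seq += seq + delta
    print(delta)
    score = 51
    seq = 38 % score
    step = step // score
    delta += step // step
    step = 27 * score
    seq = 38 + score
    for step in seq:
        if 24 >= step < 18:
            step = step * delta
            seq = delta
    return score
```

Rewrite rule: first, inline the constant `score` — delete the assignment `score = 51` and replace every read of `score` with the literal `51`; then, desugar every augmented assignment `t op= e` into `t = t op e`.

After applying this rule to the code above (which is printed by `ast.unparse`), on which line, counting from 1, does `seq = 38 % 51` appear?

6

Transformed code:
def solve(score):
    record(step)
    delta = delta - seq
    seq = seq + (seq + delta)
    print(delta)
    seq = 38 % 51
    step = step // 51
    delta = delta + step // step
    step = 27 * 51
    seq = 38 + 51
    for step in seq:
        if 24 >= step < 18:
            step = step * delta
            seq = delta
    return 51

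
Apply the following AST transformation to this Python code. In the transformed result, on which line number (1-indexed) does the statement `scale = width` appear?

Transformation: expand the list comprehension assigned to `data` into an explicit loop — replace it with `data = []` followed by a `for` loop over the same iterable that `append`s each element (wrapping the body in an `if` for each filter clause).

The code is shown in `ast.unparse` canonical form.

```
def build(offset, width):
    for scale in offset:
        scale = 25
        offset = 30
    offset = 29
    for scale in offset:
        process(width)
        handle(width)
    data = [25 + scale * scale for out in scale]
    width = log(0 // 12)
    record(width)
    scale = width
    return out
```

Transformed code:
def build(offset, width):
    for scale in offset:
        scale = 25
        offset = 30
    offset = 29
    for scale in offset:
        process(width)
        handle(width)
    data = []
    for out in scale:
        data.append(25 + scale * scale)
    width = log(0 // 12)
    record(width)
    scale = width
    return out

14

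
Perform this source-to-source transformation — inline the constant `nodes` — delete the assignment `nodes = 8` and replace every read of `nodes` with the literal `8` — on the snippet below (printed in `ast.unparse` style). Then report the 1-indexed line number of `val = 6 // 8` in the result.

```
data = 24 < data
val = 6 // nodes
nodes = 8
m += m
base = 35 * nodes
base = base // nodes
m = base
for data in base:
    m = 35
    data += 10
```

2

Transformed code:
data = 24 < data
val = 6 // 8
m += m
base = 35 * 8
base = base // 8
m = base
for data in base:
    m = 35
    data += 10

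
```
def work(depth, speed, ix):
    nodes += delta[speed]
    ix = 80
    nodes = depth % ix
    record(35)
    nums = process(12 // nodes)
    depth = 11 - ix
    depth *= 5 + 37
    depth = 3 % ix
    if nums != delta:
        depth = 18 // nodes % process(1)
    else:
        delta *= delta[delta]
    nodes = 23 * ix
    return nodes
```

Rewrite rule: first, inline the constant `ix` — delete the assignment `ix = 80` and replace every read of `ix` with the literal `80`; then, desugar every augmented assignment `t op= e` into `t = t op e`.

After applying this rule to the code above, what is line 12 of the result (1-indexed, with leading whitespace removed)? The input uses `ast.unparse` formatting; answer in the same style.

delta = delta * delta[delta]

Transformed code:
def work(depth, speed, ix):
    nodes = nodes + delta[speed]
    nodes = depth % 80
    record(35)
    nums = process(12 // nodes)
    depth = 11 - 80
    depth = depth * (5 + 37)
    depth = 3 % 80
    if nums != delta:
        depth = 18 // nodes % process(1)
    else:
        delta = delta * delta[delta]
    nodes = 23 * 80
    return nodes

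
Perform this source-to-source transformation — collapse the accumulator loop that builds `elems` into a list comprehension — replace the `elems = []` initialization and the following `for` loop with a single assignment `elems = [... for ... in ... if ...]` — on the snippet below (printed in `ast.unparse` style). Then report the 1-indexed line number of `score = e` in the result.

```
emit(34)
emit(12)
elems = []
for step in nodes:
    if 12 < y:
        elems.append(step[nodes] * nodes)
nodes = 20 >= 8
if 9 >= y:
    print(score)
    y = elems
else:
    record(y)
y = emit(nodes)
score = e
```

11

Transformed code:
emit(34)
emit(12)
elems = [step[nodes] * nodes for step in nodes if 12 < y]
nodes = 20 >= 8
if 9 >= y:
    print(score)
    y = elems
else:
    record(y)
y = emit(nodes)
score = e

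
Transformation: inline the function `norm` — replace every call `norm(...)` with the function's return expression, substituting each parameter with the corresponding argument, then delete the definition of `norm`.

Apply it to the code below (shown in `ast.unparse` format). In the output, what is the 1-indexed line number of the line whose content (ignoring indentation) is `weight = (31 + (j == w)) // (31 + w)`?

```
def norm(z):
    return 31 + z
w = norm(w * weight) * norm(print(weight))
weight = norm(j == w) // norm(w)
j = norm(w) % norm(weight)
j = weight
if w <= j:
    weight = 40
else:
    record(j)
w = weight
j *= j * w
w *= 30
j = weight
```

2

Transformed code:
w = (31 + w * weight) * (31 + print(weight))
weight = (31 + (j == w)) // (31 + w)
j = (31 + w) % (31 + weight)
j = weight
if w <= j:
    weight = 40
else:
    record(j)
w = weight
j *= j * w
w *= 30
j = weight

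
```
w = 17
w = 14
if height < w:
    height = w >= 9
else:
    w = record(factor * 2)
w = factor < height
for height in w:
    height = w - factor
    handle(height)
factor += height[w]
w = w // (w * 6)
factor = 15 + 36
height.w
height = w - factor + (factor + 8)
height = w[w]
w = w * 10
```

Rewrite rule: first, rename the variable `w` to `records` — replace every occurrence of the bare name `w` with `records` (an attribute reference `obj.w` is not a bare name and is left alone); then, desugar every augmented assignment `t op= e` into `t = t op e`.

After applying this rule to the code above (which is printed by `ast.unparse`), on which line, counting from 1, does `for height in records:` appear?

Transformed code:
records = 17
records = 14
if height < records:
    height = records >= 9
else:
    records = record(factor * 2)
records = factor < height
for height in records:
    height = records - factor
    handle(height)
factor = factor + height[records]
records = records // (records * 6)
factor = 15 + 36
height.w
height = records - factor + (factor + 8)
height = records[records]
records = records * 10

8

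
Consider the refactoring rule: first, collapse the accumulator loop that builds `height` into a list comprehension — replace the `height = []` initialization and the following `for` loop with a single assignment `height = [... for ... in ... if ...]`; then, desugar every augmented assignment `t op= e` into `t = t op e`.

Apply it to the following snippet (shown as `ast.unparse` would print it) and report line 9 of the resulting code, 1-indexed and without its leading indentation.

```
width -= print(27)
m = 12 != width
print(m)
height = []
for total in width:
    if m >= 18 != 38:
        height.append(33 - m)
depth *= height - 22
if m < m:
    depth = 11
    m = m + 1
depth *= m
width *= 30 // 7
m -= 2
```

Transformed code:
width = width - print(27)
m = 12 != width
print(m)
height = [33 - m for total in width if m >= 18 != 38]
depth = depth * (height - 22)
if m < m:
    depth = 11
    m = m + 1
depth = depth * m
width = width * (30 // 7)
m = m - 2

depth = depth * m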